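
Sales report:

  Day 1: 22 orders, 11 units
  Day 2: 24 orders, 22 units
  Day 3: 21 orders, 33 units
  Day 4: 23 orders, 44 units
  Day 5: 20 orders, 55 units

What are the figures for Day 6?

Orders: alternating steps +2, −3, +2, −3, …; 22, 24, 21, 23, 20 → 22.
For the units, +11 each step: 11, 22, 33, 44, 55 → 66.
Combining the parts gives 22 orders, 66 units.

22 orders, 66 units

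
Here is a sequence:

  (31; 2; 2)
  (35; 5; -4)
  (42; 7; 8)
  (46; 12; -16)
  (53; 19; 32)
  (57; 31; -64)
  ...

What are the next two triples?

(64; 50; 128), (68; 81; -256)

First value — alternating steps +4, +7, +4, +7, …: 31, 35, 42, 46, 53, 57 → 64 → 68.
Second value: each term is the sum of the two before it, so 2, 5, 7, 12, 19, 31 → 50 → 81.
Third value goes 2, -4, 8, -16, 32, -64 → 128 → -256 (×(-2) each step).
Putting the parts together: (64; 50; 128) and then (68; 81; -256).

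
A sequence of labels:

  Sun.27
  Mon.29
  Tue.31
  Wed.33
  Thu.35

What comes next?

Fri.37

Day: runs through the weekdays Mon→Sun; Sun, Mon, Tue, Wed, Thu → Fri.
Second component: 27, 29, 31, 33, 35 → 37 (+2 each step).
Combining the parts gives Fri.37.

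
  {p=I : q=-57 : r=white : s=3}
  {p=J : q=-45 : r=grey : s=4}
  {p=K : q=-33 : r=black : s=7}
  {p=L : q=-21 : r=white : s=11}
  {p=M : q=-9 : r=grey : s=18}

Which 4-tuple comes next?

P: letters move forward 1 place in the alphabet, so I, J, K, L, M → N.
Q: -57, -45, -33, -21, -9 → 3 (+12 each step).
R goes white, grey, black, white, grey → black (repeats white → grey → black).
S goes 3, 4, 7, 11, 18 → 29 (each term is the sum of the two before it).
Combining the parts gives {p=N : q=3 : r=black : s=29}.

{p=N : q=3 : r=black : s=29}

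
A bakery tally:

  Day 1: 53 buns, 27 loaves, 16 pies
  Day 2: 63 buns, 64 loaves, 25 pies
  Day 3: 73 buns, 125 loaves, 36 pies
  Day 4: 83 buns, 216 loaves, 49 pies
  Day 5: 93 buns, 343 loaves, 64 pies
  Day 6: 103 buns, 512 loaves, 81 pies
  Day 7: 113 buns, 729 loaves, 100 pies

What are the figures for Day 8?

123 buns, 1000 loaves, 121 pies

Buns: 53, 63, 73, 83, 93, 103, 113 → 123 (+10 each step).
Loaves goes 27, 64, 125, 216, 343, 512, 729 → 1000 (perfect cubes: 3³, 4³, 5³, …).
For the pies, perfect squares: 4², 5², 6², …: 16, 25, 36, 49, 64, 81, 100 → 121.
Putting it together: 123 buns, 1000 loaves, 121 pies.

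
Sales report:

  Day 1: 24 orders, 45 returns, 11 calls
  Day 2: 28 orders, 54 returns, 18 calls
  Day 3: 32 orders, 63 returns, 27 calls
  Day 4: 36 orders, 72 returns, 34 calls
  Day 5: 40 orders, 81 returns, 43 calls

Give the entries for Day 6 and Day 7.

44 orders, 90 returns, 50 calls; 48 orders, 99 returns, 59 calls

Orders goes 24, 28, 32, 36, 40 → 44 → 48 (+4 each step).
Returns — +9 each step: 45, 54, 63, 72, 81 → 90 → 99.
Calls: alternating steps +7, +9, +7, +9, …, so 11, 18, 27, 34, 43 → 50 → 59.
So the next two records are 44 orders, 90 returns, 50 calls and 48 orders, 99 returns, 59 calls.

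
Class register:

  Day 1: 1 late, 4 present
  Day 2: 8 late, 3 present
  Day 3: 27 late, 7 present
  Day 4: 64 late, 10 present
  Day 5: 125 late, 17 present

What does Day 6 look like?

Late — perfect cubes: 1³, 2³, 3³, …: 1, 8, 27, 64, 125 → 216.
Present — each term is the sum of the two before it: 4, 3, 7, 10, 17 → 27.
Putting it together: 216 late, 27 present.

216 late, 27 present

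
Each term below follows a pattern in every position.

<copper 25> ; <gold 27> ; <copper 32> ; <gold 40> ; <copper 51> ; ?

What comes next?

Metal — alternates copper ↔ gold: copper, gold, copper, gold, copper → gold.
Second value: differences are 2, 5, 8, … (increasing by 3 each time); 25, 27, 32, 40, 51 → 65.
Putting it together: <gold 65>.

<gold 65>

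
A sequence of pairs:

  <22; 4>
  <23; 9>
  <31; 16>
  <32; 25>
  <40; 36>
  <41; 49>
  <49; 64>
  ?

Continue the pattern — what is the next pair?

First slot: alternating steps +1, +8, +1, +8, …, so 22, 23, 31, 32, 40, 41, 49 → 50.
Second slot: 4, 9, 16, 25, 36, 49, 64 → 81 (perfect squares: 2², 3², 4², …).
Putting it together: <50; 81>.

<50; 81>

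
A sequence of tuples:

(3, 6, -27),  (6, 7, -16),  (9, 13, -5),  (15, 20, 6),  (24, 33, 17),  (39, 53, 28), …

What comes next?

First coordinate: each term is the sum of the two before it, so 3, 6, 9, 15, 24, 39 → 63.
Second coordinate: 6, 7, 13, 20, 33, 53 → 86 (each term is the sum of the two before it).
Third coordinate: -27, -16, -5, 6, 17, 28 → 39 (+11 each step).
So the next tuple is (63, 86, 39).

(63, 86, 39)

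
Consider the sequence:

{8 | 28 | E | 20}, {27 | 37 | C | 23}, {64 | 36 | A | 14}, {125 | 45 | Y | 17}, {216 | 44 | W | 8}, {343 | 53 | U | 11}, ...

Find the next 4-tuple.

First slot: 8, 27, 64, 125, 216, 343 → 512 (perfect cubes: 2³, 3³, 4³, …).
Second slot goes 28, 37, 36, 45, 44, 53 → 52 (alternating steps +9, −1, +9, −1, …).
Letter: letters move back 2 places in the alphabet, wrapping A→Z, so E, C, A, Y, W, U → S.
Fourth slot: alternating steps +3, −9, +3, −9, …, so 20, 23, 14, 17, 8, 11 → 2.
So the next 4-tuple is {512 | 52 | S | 2}.

{512 | 52 | S | 2}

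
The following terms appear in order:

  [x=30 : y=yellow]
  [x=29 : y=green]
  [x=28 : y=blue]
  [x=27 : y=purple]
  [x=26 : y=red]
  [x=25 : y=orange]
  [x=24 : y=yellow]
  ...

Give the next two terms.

X goes 30, 29, 28, 27, 26, 25, 24 → 23 → 22 (−1 each step).
Y goes yellow, green, blue, purple, red, orange, yellow → green → blue (repeats yellow → green → blue → purple → red → orange).
So the next two terms are [x=23 : y=green] and [x=22 : y=blue].

[x=23 : y=green], [x=22 : y=blue]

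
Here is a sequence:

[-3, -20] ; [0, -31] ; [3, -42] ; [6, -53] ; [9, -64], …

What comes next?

For the first coordinate, +3 each step: -3, 0, 3, 6, 9 → 12.
Second coordinate: -20, -31, -42, -53, -64 → -75 (−11 each step).
Combining the parts gives [12, -75].

[12, -75]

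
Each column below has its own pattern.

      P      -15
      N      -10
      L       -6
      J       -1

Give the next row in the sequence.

H  3

Letter: letters move back 2 places in the alphabet, so P, N, L, J → H.
Second component: alternating steps +5, +4, +5, +4, …, so -15, -10, -6, -1 → 3.
Putting it together: H  3.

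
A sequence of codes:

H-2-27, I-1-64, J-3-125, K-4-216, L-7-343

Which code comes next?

M-11-512

For the letter, letters move forward 1 place in the alphabet: H, I, J, K, L → M.
Second component: 2, 1, 3, 4, 7 → 11 (each term is the sum of the two before it).
Third component — perfect cubes: 3³, 4³, 5³, …: 27, 64, 125, 216, 343 → 512.
Combining the parts gives M-11-512.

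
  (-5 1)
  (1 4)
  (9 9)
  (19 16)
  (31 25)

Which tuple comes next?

For the first coordinate, differences are 6, 8, 10, … (increasing by 2 each time): -5, 1, 9, 19, 31 → 45.
Second coordinate: perfect squares: 1², 2², 3², …; 1, 4, 9, 16, 25 → 36.
So the next tuple is (45 36).

(45 36)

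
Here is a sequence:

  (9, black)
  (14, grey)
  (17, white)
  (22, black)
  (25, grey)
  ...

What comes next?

(30, white)

For the first value, alternating steps +5, +3, +5, +3, …: 9, 14, 17, 22, 25 → 30.
Shade: repeats black → grey → white, so black, grey, white, black, grey → white.
Combining the parts gives (30, white).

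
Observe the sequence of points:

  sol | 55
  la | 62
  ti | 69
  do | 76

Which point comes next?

Note goes sol, la, ti, do → re (runs through the solfège scale do→ti).
Second part goes 55, 62, 69, 76 → 83 (+7 each step).
Putting it together: re | 83.

re | 83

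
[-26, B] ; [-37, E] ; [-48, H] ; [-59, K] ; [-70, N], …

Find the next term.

[-81, Q]

First part — −11 each step: -26, -37, -48, -59, -70 → -81.
For the letter, letters move forward 3 places in the alphabet: B, E, H, K, N → Q.
Combining the parts gives [-81, Q].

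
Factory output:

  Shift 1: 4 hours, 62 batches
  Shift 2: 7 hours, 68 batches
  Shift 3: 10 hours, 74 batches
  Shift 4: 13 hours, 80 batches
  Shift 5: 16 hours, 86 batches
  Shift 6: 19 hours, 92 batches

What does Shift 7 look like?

Hours — +3 each step: 4, 7, 10, 13, 16, 19 → 22.
Batches: 62, 68, 74, 80, 86, 92 → 98 (+6 each step).
Putting it together: 22 hours, 98 batches.

22 hours, 98 batches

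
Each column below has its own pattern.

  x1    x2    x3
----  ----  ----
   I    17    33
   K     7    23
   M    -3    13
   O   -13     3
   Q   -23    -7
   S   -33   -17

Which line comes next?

U  -43  -27

For the column x1, letters move forward 2 places in the alphabet: I, K, M, O, Q, S → U.
For the column x2, −10 each step: 17, 7, -3, -13, -23, -33 → -43.
Column x3: −10 each step; 33, 23, 13, 3, -7, -17 → -27.
So the next line is U  -43  -27.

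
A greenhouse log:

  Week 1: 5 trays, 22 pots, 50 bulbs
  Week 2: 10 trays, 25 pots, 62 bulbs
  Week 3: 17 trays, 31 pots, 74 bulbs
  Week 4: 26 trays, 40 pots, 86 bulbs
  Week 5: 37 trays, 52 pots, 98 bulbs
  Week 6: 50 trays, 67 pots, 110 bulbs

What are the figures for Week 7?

Trays: 5, 10, 17, 26, 37, 50 → 65 (differences are 5, 7, 9, … (increasing by 2 each time)).
Pots — differences are 3, 6, 9, … (increasing by 3 each time): 22, 25, 31, 40, 52, 67 → 85.
Bulbs goes 50, 62, 74, 86, 98, 110 → 122 (+12 each step).
Combining the parts gives 65 trays, 85 pots, 122 bulbs.

65 trays, 85 pots, 122 bulbs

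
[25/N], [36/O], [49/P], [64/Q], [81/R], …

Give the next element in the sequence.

[100/S]

First coordinate goes 25, 36, 49, 64, 81 → 100 (perfect squares: 5², 6², 7², …).
Letter goes N, O, P, Q, R → S (letters move forward 1 place in the alphabet).
Putting it together: [100/S].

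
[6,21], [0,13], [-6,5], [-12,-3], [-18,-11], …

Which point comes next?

First slot: 6, 0, -6, -12, -18 → -24 (−6 each step).
Second slot: −8 each step, so 21, 13, 5, -3, -11 → -19.
Combining the parts gives [-24,-19].

[-24,-19]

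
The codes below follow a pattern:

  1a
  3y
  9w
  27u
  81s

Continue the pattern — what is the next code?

243q

First component: ×3 each step; 1, 3, 9, 27, 81 → 243.
For the letter, letters move back 2 places in the alphabet, wrapping A→Z: a, y, w, u, s → q.
Putting it together: 243q.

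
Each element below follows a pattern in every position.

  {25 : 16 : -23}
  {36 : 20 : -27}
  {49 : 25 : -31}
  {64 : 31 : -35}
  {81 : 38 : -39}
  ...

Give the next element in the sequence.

{100 : 46 : -43}

First component: perfect squares: 5², 6², 7², …, so 25, 36, 49, 64, 81 → 100.
Second component: differences are 4, 5, 6, … (increasing by 1 each time), so 16, 20, 25, 31, 38 → 46.
Third component: −4 each step, so -23, -27, -31, -35, -39 → -43.
So the next element is {100 : 46 : -43}.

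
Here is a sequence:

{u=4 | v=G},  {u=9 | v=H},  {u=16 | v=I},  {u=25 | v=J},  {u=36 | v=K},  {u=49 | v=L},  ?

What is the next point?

U — perfect squares: 2², 3², 4², …: 4, 9, 16, 25, 36, 49 → 64.
V: G, H, I, J, K, L → M (letters move forward 1 place in the alphabet).
So the next point is {u=64 | v=M}.

{u=64 | v=M}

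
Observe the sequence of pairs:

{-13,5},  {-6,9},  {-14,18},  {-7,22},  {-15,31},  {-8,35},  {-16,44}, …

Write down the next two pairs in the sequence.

{-9,48}, {-17,57}

First coordinate: alternating steps +7, −8, +7, −8, …; -13, -6, -14, -7, -15, -8, -16 → -9 → -17.
Second coordinate: alternating steps +4, +9, +4, +9, …; 5, 9, 18, 22, 31, 35, 44 → 48 → 57.
So the next two pairs are {-9,48} and {-17,57}.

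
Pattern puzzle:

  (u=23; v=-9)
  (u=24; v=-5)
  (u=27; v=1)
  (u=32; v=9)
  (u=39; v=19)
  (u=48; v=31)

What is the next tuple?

(u=59; v=45)

U: 23, 24, 27, 32, 39, 48 → 59 (differences are 1, 3, 5, … (increasing by 2 each time)).
For the v, differences are 4, 6, 8, … (increasing by 2 each time): -9, -5, 1, 9, 19, 31 → 45.
Combining the parts gives (u=59; v=45).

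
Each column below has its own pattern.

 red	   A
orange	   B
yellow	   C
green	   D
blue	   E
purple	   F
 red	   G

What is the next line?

orange  H

Colour — repeats red → orange → yellow → green → blue → purple: red, orange, yellow, green, blue, purple, red → orange.
For the letter, letters move forward 1 place in the alphabet: A, B, C, D, E, F, G → H.
Putting it together: orange  H.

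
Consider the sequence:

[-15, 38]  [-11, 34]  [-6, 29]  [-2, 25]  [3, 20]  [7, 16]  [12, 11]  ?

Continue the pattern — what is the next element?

First slot: -15, -11, -6, -2, 3, 7, 12 → 16 (alternating steps +4, +5, +4, +5, …).
Second slot — together with the first slot always sums to 23: 38, 34, 29, 25, 20, 16, 11 → 7.
Combining the parts gives [16, 7].

[16, 7]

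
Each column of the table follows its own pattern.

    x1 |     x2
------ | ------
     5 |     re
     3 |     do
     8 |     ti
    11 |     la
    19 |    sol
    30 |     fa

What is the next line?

Column x1 — each term is the sum of the two before it: 5, 3, 8, 11, 19, 30 → 49.
For the column x2, runs backward through the solfège scale do→ti: re, do, ti, la, sol, fa → mi.
So the next line is 49  mi.

49  mi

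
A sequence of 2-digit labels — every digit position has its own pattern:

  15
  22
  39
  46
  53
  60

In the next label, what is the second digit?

Second digit: −3 each step, mod 10; 5, 2, 9, 6, 3, 0 → 7.

7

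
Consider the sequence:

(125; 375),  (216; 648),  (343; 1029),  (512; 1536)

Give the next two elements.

First value — perfect cubes: 5³, 6³, 7³, …: 125, 216, 343, 512 → 729 → 1000.
For the second value, always 3 × the first value: 375, 648, 1029, 1536 → 2187 → 3000.
So the next two elements are (729; 2187) and (1000; 3000).

(729; 2187), (1000; 3000)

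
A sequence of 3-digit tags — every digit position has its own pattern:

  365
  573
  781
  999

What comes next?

First digit: +2 each step, mod 10; 3, 5, 7, 9 → 1.
Second digit: +1 each step, mod 10, so 6, 7, 8, 9 → 0.
Third digit goes 5, 3, 1, 9 → 7 (−2 each step, mod 10).
Putting it together: 107.

107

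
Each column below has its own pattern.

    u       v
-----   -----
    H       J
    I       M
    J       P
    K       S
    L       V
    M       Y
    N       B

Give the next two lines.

O  E; P  H

Column u: H, I, J, K, L, M, N → O → P (letters move forward 1 place in the alphabet).
Column v: letters move forward 3 places in the alphabet, wrapping Z→A, so J, M, P, S, V, Y, B → E → H.
So the next two lines are O  E and P  H.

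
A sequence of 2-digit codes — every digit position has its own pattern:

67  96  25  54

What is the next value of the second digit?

Second digit goes 7, 6, 5, 4 → 3 (−1 each step, mod 10).

3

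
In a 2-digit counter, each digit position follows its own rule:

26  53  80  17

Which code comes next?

First digit goes 2, 5, 8, 1 → 4 (+3 each step, mod 10).
Second digit: −3 each step, mod 10, so 6, 3, 0, 7 → 4.
Combining the parts gives 44.

44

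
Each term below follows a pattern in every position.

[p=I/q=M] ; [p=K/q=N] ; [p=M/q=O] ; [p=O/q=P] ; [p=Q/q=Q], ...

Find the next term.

[p=S/q=R]

P: letters move forward 2 places in the alphabet; I, K, M, O, Q → S.
For the q, letters move forward 1 place in the alphabet: M, N, O, P, Q → R.
Combining the parts gives [p=S/q=R].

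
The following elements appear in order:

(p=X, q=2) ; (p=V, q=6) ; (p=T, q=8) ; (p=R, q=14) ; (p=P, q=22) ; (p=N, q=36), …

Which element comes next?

P — letters move back 2 places in the alphabet: X, V, T, R, P, N → L.
Q: each term is the sum of the two before it, so 2, 6, 8, 14, 22, 36 → 58.
Combining the parts gives (p=L, q=58).

(p=L, q=58)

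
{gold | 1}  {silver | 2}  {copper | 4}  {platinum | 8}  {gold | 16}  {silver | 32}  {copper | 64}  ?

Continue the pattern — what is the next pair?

Metal: gold, silver, copper, platinum, gold, silver, copper → platinum (repeats gold → silver → copper → platinum).
Second slot: 1, 2, 4, 8, 16, 32, 64 → 128 (×2 each step).
Combining the parts gives {platinum | 128}.

{platinum | 128}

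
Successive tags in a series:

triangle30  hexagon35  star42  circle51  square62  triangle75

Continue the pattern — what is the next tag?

hexagon90

For the shape, repeats triangle → hexagon → star → circle → square: triangle, hexagon, star, circle, square, triangle → hexagon.
Second component — differences are 5, 7, 9, … (increasing by 2 each time): 30, 35, 42, 51, 62, 75 → 90.
So the next tag is hexagon90.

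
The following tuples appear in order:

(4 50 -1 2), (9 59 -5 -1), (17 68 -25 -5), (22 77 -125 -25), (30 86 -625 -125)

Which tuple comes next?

First entry: alternating steps +5, +8, +5, +8, …; 4, 9, 17, 22, 30 → 35.
For the second entry, +9 each step: 50, 59, 68, 77, 86 → 95.
Third entry — ×5 each step: -1, -5, -25, -125, -625 → -3125.
Fourth entry — always the previous value of the third entry: 2, -1, -5, -25, -125 → -625.
So the next tuple is (35 95 -3125 -625).

(35 95 -3125 -625)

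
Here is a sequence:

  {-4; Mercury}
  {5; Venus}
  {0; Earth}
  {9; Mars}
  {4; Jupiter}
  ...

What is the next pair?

{13; Saturn}

First slot — alternating steps +9, −5, +9, −5, …: -4, 5, 0, 9, 4 → 13.
Planet: runs through the planets Mercury→Neptune; Mercury, Venus, Earth, Mars, Jupiter → Saturn.
Combining the parts gives {13; Saturn}.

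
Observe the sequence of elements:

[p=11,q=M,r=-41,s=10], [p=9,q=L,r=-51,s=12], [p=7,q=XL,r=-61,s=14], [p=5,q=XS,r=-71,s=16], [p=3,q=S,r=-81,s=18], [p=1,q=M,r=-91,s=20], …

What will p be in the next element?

-1

P: −2 each step, so 11, 9, 7, 5, 3, 1 → -1.
For the q, repeats M → L → XL → XS → S: M, L, XL, XS, S, M → L.
R: -41, -51, -61, -71, -81, -91 → -101 (−10 each step).
S: together with the p always sums to 21; 10, 12, 14, 16, 18, 20 → 22.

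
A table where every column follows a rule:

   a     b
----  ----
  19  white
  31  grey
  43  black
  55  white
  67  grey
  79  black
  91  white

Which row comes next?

Column a: +12 each step, so 19, 31, 43, 55, 67, 79, 91 → 103.
For the column b, repeats white → grey → black: white, grey, black, white, grey, black, white → grey.
Combining the parts gives 103  grey.

103  grey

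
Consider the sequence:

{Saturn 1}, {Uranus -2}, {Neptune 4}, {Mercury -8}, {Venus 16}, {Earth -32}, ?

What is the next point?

Planet — runs through the planets Mercury→Neptune: Saturn, Uranus, Neptune, Mercury, Venus, Earth → Mars.
Second coordinate — ×(-2) each step: 1, -2, 4, -8, 16, -32 → 64.
Combining the parts gives {Mars 64}.

{Mars 64}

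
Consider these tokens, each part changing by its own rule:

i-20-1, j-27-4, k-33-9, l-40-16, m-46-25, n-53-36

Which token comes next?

o-59-49

Letter — letters move forward 1 place in the alphabet: i, j, k, l, m, n → o.
Second component goes 20, 27, 33, 40, 46, 53 → 59 (alternating steps +7, +6, +7, +6, …).
Third component: 1, 4, 9, 16, 25, 36 → 49 (perfect squares: 1², 2², 3², …).
So the next token is o-59-49.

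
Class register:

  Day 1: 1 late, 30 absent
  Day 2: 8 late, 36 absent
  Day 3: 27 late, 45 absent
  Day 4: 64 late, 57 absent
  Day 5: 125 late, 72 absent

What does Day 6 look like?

216 late, 90 absent

Late: 1, 8, 27, 64, 125 → 216 (perfect cubes: 1³, 2³, 3³, …).
Absent: differences are 6, 9, 12, … (increasing by 3 each time), so 30, 36, 45, 57, 72 → 90.
So the next record is 216 late, 90 absent.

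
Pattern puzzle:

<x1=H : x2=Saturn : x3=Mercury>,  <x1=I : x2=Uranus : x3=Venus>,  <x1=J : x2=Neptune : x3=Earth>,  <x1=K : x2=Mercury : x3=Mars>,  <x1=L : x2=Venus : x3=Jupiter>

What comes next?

X1: letters move forward 1 place in the alphabet; H, I, J, K, L → M.
X2 goes Saturn, Uranus, Neptune, Mercury, Venus → Earth (runs through the planets Mercury→Neptune).
X3: Mercury, Venus, Earth, Mars, Jupiter → Saturn (runs through the planets Mercury→Neptune).
Combining the parts gives <x1=M : x2=Earth : x3=Saturn>.

<x1=M : x2=Earth : x3=Saturn>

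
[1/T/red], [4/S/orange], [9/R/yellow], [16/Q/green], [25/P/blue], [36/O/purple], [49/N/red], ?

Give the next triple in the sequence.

First value: 1, 4, 9, 16, 25, 36, 49 → 64 (perfect squares: 1², 2², 3², …).
Letter: T, S, R, Q, P, O, N → M (letters move back 1 place in the alphabet).
For the colour, repeats red → orange → yellow → green → blue → purple: red, orange, yellow, green, blue, purple, red → orange.
So the next triple is [64/M/orange].

[64/M/orange]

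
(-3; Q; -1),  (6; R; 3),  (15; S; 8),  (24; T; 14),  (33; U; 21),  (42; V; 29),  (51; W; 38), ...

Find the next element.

For the first coordinate, +9 each step: -3, 6, 15, 24, 33, 42, 51 → 60.
Letter — letters move forward 1 place in the alphabet: Q, R, S, T, U, V, W → X.
Third coordinate: differences are 4, 5, 6, … (increasing by 1 each time); -1, 3, 8, 14, 21, 29, 38 → 48.
Combining the parts gives (60; X; 48).

(60; X; 48)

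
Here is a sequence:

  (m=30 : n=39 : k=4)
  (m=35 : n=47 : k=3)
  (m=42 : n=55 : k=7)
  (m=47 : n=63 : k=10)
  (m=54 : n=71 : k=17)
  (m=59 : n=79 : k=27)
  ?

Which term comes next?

M goes 30, 35, 42, 47, 54, 59 → 66 (alternating steps +5, +7, +5, +7, …).
N: +8 each step, so 39, 47, 55, 63, 71, 79 → 87.
K: each term is the sum of the two before it; 4, 3, 7, 10, 17, 27 → 44.
So the next term is (m=66 : n=87 : k=44).

(m=66 : n=87 : k=44)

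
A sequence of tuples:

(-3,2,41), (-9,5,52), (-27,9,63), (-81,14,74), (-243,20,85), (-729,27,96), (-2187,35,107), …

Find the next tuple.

(-6561,44,118)

First slot: ×3 each step; -3, -9, -27, -81, -243, -729, -2187 → -6561.
Second slot — differences are 3, 4, 5, … (increasing by 1 each time): 2, 5, 9, 14, 20, 27, 35 → 44.
Third slot: +11 each step, so 41, 52, 63, 74, 85, 96, 107 → 118.
Combining the parts gives (-6561,44,118).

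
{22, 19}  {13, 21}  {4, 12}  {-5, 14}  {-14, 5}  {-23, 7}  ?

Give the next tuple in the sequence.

{-32, -2}

First slot: −9 each step; 22, 13, 4, -5, -14, -23 → -32.
For the second slot, alternating steps +2, −9, +2, −9, …: 19, 21, 12, 14, 5, 7 → -2.
Putting it together: {-32, -2}.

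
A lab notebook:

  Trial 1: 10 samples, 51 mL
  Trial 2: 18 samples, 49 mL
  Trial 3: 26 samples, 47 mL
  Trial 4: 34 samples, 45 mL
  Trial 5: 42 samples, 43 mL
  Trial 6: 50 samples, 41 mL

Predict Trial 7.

58 samples, 39 mL

Samples: +8 each step, so 10, 18, 26, 34, 42, 50 → 58.
For the mL, −2 each step: 51, 49, 47, 45, 43, 41 → 39.
So the next line is 58 samples, 39 mL.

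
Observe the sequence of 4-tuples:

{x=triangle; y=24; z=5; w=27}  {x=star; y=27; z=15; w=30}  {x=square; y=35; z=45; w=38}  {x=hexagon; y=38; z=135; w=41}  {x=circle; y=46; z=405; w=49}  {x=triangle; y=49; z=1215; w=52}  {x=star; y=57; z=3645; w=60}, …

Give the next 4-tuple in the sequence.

X: repeats triangle → star → square → hexagon → circle, so triangle, star, square, hexagon, circle, triangle, star → square.
Y: alternating steps +3, +8, +3, +8, …, so 24, 27, 35, 38, 46, 49, 57 → 60.
Z goes 5, 15, 45, 135, 405, 1215, 3645 → 10935 (×3 each step).
W: always 3 more than the y; 27, 30, 38, 41, 49, 52, 60 → 63.
Combining the parts gives {x=square; y=60; z=10935; w=63}.

{x=square; y=60; z=10935; w=63}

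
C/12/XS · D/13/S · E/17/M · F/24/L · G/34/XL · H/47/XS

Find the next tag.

Letter — letters move forward 1 place in the alphabet: C, D, E, F, G, H → I.
Second component: 12, 13, 17, 24, 34, 47 → 63 (differences are 1, 4, 7, … (increasing by 3 each time)).
Size — repeats XS → S → M → L → XL: XS, S, M, L, XL, XS → S.
So the next tag is I/63/S.

I/63/S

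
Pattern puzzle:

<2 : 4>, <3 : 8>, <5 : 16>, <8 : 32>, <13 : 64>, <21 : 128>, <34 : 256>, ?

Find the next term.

First entry: each term is the sum of the two before it; 2, 3, 5, 8, 13, 21, 34 → 55.
Second entry — ×2 each step: 4, 8, 16, 32, 64, 128, 256 → 512.
Putting it together: <55 : 512>.

<55 : 512>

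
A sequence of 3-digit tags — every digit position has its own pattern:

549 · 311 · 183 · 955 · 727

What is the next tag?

First digit: 5, 3, 1, 9, 7 → 5 (−2 each step, mod 10).
For the second digit, −3 each step, mod 10: 4, 1, 8, 5, 2 → 9.
Third digit: 9, 1, 3, 5, 7 → 9 (+2 each step, mod 10).
So the next tag is 599.

599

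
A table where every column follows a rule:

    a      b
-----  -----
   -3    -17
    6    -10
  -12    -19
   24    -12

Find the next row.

-48  -21

Column a goes -3, 6, -12, 24 → -48 (×(-2) each step).
Column b: alternating steps +7, −9, +7, −9, …, so -17, -10, -19, -12 → -21.
Putting it together: -48  -21.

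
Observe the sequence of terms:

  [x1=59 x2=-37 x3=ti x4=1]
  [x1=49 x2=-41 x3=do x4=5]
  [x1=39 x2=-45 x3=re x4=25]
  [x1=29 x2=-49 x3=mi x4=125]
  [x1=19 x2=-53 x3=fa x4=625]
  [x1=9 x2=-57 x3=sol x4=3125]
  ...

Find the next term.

X1 goes 59, 49, 39, 29, 19, 9 → -1 (−10 each step).
For the x2, −4 each step: -37, -41, -45, -49, -53, -57 → -61.
X3 — runs through the solfège scale do→ti: ti, do, re, mi, fa, sol → la.
X4: ×5 each step; 1, 5, 25, 125, 625, 3125 → 15625.
So the next term is [x1=-1 x2=-61 x3=la x4=15625].

[x1=-1 x2=-61 x3=la x4=15625]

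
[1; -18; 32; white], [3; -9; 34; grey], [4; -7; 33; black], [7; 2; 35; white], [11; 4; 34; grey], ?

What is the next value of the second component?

13

First component: 1, 3, 4, 7, 11 → 18 (each term is the sum of the two before it).
Second component: -18, -9, -7, 2, 4 → 13 (alternating steps +9, +2, +9, +2, …).
Third component: 32, 34, 33, 35, 34 → 36 (alternating steps +2, −1, +2, −1, …).
For the shade, repeats white → grey → black: white, grey, black, white, grey → black.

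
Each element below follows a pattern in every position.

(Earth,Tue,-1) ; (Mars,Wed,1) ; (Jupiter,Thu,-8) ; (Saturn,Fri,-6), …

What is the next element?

(Uranus,Sat,-15)

Planet goes Earth, Mars, Jupiter, Saturn → Uranus (runs through the planets Mercury→Neptune).
For the day, runs through the weekdays Mon→Sun: Tue, Wed, Thu, Fri → Sat.
Third part: alternating steps +2, −9, +2, −9, …, so -1, 1, -8, -6 → -15.
Putting it together: (Uranus,Sat,-15).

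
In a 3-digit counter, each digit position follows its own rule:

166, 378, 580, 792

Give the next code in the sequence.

First digit goes 1, 3, 5, 7 → 9 (+2 each step, mod 10).
Second digit: +1 each step, mod 10, so 6, 7, 8, 9 → 0.
For the third digit, +2 each step, mod 10: 6, 8, 0, 2 → 4.
Putting it together: 904.

904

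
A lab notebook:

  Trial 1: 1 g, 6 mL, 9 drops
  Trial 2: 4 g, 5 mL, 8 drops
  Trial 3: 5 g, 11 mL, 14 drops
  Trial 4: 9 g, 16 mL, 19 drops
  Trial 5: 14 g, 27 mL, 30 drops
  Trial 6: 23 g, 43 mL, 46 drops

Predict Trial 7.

G: 1, 4, 5, 9, 14, 23 → 37 (each term is the sum of the two before it).
ML goes 6, 5, 11, 16, 27, 43 → 70 (each term is the sum of the two before it).
For the drops, always 3 more than the mL: 9, 8, 14, 19, 30, 46 → 73.
Combining the parts gives 37 g, 70 mL, 73 drops.

37 g, 70 mL, 73 drops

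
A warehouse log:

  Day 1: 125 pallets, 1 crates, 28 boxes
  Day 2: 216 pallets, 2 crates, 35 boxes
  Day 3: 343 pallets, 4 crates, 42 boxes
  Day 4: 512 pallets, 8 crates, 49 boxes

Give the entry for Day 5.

Pallets: perfect cubes: 5³, 6³, 7³, …, so 125, 216, 343, 512 → 729.
Crates: 1, 2, 4, 8 → 16 (×2 each step).
Boxes: +7 each step; 28, 35, 42, 49 → 56.
Combining the parts gives 729 pallets, 16 crates, 56 boxes.

729 pallets, 16 crates, 56 boxes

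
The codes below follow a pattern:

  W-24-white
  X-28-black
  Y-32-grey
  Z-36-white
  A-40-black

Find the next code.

For the letter, letters move forward 1 place in the alphabet, wrapping Z→A: W, X, Y, Z, A → B.
Second component: +4 each step, so 24, 28, 32, 36, 40 → 44.
Shade — repeats white → black → grey: white, black, grey, white, black → grey.
Combining the parts gives B-44-grey.

B-44-grey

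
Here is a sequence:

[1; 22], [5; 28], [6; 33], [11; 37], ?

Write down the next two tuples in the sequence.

For the first slot, each term is the sum of the two before it: 1, 5, 6, 11 → 17 → 28.
Second slot goes 22, 28, 33, 37 → 40 → 42 (differences are 6, 5, 4, … (decreasing by 1 each time)).
Putting the parts together: [17; 40] and then [28; 42].

[17; 40], [28; 42]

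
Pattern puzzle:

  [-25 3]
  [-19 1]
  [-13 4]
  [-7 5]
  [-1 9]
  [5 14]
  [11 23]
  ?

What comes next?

First value — +6 each step: -25, -19, -13, -7, -1, 5, 11 → 17.
Second value: each term is the sum of the two before it, so 3, 1, 4, 5, 9, 14, 23 → 37.
Putting it together: [17 37].

[17 37]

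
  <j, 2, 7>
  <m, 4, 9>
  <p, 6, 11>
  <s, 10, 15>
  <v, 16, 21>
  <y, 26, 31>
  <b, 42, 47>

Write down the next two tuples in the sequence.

Letter: j, m, p, s, v, y, b → e → h (letters move forward 3 places in the alphabet, wrapping Z→A).
Second part: each term is the sum of the two before it; 2, 4, 6, 10, 16, 26, 42 → 68 → 110.
Third part — always 5 more than the second part: 7, 9, 11, 15, 21, 31, 47 → 73 → 115.
So the next two tuples are <e, 68, 73> and <h, 110, 115>.

<e, 68, 73>, <h, 110, 115>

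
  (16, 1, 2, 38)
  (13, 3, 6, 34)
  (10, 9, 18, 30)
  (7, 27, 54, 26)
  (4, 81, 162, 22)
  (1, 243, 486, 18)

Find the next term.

(-2, 729, 1458, 14)

First entry — −3 each step: 16, 13, 10, 7, 4, 1 → -2.
Second entry: ×3 each step; 1, 3, 9, 27, 81, 243 → 729.
Third entry: 2, 6, 18, 54, 162, 486 → 1458 (×3 each step).
Fourth entry: −4 each step; 38, 34, 30, 26, 22, 18 → 14.
Putting it together: (-2, 729, 1458, 14).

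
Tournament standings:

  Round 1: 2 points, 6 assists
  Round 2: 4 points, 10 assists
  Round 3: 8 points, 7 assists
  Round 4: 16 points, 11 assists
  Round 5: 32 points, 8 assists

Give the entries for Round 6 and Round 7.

Points goes 2, 4, 8, 16, 32 → 64 → 128 (×2 each step).
Assists — alternating steps +4, −3, +4, −3, …: 6, 10, 7, 11, 8 → 12 → 9.
Putting the parts together: 64 points, 12 assists and then 128 points, 9 assists.

64 points, 12 assists; 128 points, 9 assists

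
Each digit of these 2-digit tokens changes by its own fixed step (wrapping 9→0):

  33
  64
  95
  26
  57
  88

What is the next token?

First digit: +3 each step, mod 10, so 3, 6, 9, 2, 5, 8 → 1.
For the second digit, +1 each step, mod 10: 3, 4, 5, 6, 7, 8 → 9.
Combining the parts gives 19.

19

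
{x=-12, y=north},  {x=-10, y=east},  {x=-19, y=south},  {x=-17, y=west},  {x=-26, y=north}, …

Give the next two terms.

X goes -12, -10, -19, -17, -26 → -24 → -33 (alternating steps +2, −9, +2, −9, …).
For the y, repeats north → east → south → west: north, east, south, west, north → east → south.
So the next two terms are {x=-24, y=east} and {x=-33, y=south}.

{x=-24, y=east}, {x=-33, y=south}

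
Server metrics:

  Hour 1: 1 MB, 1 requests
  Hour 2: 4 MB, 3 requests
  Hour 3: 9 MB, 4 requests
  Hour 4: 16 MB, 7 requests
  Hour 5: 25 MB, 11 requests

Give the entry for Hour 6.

36 MB, 18 requests

For the MB, perfect squares: 1², 2², 3², …: 1, 4, 9, 16, 25 → 36.
Requests — each term is the sum of the two before it: 1, 3, 4, 7, 11 → 18.
Combining the parts gives 36 MB, 18 requests.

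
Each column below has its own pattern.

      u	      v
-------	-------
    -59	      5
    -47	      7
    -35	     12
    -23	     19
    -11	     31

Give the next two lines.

1  50; 13  81

For the column u, +12 each step: -59, -47, -35, -23, -11 → 1 → 13.
For the column v, each term is the sum of the two before it: 5, 7, 12, 19, 31 → 50 → 81.
So the next two lines are 1  50 and 13  81.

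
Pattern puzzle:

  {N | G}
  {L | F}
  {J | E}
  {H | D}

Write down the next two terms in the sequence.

{F | C}, {D | B}

First letter — letters move back 2 places in the alphabet: N, L, J, H → F → D.
For the second letter, letters move back 1 place in the alphabet: G, F, E, D → C → B.
Putting the parts together: {F | C} and then {D | B}.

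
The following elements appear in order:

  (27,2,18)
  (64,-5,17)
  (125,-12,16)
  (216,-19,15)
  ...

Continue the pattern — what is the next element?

First coordinate goes 27, 64, 125, 216 → 343 (perfect cubes: 3³, 4³, 5³, …).
Second coordinate goes 2, -5, -12, -19 → -26 (−7 each step).
Third coordinate: −1 each step; 18, 17, 16, 15 → 14.
Putting it together: (343,-26,14).

(343,-26,14)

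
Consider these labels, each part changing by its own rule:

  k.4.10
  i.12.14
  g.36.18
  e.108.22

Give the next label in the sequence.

c.324.26

Letter goes k, i, g, e → c (letters move back 2 places in the alphabet).
Second component: 4, 12, 36, 108 → 324 (×3 each step).
Third component: 10, 14, 18, 22 → 26 (+4 each step).
So the next label is c.324.26.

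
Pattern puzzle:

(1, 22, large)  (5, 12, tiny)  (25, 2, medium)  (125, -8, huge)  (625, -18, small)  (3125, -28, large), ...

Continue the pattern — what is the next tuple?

For the first component, ×5 each step: 1, 5, 25, 125, 625, 3125 → 15625.
Second component — −10 each step: 22, 12, 2, -8, -18, -28 → -38.
Size: repeats large → tiny → medium → huge → small; large, tiny, medium, huge, small, large → tiny.
So the next tuple is (15625, -38, tiny).

(15625, -38, tiny)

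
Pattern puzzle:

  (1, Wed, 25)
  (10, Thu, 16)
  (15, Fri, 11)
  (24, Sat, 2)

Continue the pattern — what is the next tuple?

First slot: 1, 10, 15, 24 → 29 (alternating steps +9, +5, +9, +5, …).
Day — runs through the weekdays Mon→Sun: Wed, Thu, Fri, Sat → Sun.
Third slot: 25, 16, 11, 2 → -3 (together with the first slot always sums to 26).
Putting it together: (29, Sun, -3).

(29, Sun, -3)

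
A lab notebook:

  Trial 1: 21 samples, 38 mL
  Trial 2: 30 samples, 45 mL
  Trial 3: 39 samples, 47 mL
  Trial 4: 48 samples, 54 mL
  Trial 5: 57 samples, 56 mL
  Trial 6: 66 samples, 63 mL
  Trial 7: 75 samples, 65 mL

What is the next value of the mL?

Samples: +9 each step, so 21, 30, 39, 48, 57, 66, 75 → 84.
ML goes 38, 45, 47, 54, 56, 63, 65 → 72 (alternating steps +7, +2, +7, +2, …).

72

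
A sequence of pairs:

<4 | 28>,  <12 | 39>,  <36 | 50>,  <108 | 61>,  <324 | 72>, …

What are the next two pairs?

For the first entry, ×3 each step: 4, 12, 36, 108, 324 → 972 → 2916.
Second entry: +11 each step, so 28, 39, 50, 61, 72 → 83 → 94.
So the next two pairs are <972 | 83> and <2916 | 94>.

<972 | 83>, <2916 | 94>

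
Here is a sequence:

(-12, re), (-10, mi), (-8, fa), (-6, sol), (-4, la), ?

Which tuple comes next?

First part: -12, -10, -8, -6, -4 → -2 (+2 each step).
Note goes re, mi, fa, sol, la → ti (runs through the solfège scale do→ti).
Combining the parts gives (-2, ti).

(-2, ti)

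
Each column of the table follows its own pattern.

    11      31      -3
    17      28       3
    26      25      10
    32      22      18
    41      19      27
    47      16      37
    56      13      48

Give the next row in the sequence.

First component — alternating steps +6, +9, +6, +9, …: 11, 17, 26, 32, 41, 47, 56 → 62.
For the second component, −3 each step: 31, 28, 25, 22, 19, 16, 13 → 10.
Third component: differences are 6, 7, 8, … (increasing by 1 each time), so -3, 3, 10, 18, 27, 37, 48 → 60.
Combining the parts gives 62  10  60.

62  10  60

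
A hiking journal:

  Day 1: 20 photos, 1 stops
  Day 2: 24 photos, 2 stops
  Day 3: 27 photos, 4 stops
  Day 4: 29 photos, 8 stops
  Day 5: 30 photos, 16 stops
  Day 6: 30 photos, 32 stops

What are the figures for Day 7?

Photos: differences are 4, 3, 2, … (decreasing by 1 each time), so 20, 24, 27, 29, 30, 30 → 29.
For the stops, ×2 each step: 1, 2, 4, 8, 16, 32 → 64.
Combining the parts gives 29 photos, 64 stops.

29 photos, 64 stops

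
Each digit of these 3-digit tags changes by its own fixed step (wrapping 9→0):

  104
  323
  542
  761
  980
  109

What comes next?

328

First digit: 1, 3, 5, 7, 9, 1 → 3 (+2 each step, mod 10).
Second digit: +2 each step, mod 10; 0, 2, 4, 6, 8, 0 → 2.
Third digit goes 4, 3, 2, 1, 0, 9 → 8 (−1 each step, mod 10).
Putting it together: 328.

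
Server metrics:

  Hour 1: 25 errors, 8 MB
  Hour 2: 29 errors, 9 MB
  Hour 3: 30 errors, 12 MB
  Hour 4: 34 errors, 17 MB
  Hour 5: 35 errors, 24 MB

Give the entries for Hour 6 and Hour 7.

39 errors, 33 MB; 40 errors, 44 MB

Errors: 25, 29, 30, 34, 35 → 39 → 40 (alternating steps +4, +1, +4, +1, …).
MB — differences are 1, 3, 5, … (increasing by 2 each time): 8, 9, 12, 17, 24 → 33 → 44.
Putting the parts together: 39 errors, 33 MB and then 40 errors, 44 MB.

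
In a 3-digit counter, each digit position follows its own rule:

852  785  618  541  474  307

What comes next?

230

For the first digit, −1 each step, mod 10: 8, 7, 6, 5, 4, 3 → 2.
Second digit goes 5, 8, 1, 4, 7, 0 → 3 (+3 each step, mod 10).
Third digit: +3 each step, mod 10, so 2, 5, 8, 1, 4, 7 → 0.
Combining the parts gives 230.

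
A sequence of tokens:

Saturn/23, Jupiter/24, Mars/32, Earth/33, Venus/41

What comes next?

Planet goes Saturn, Jupiter, Mars, Earth, Venus → Mercury (runs backward through the planets Mercury→Neptune).
Second component: 23, 24, 32, 33, 41 → 42 (alternating steps +1, +8, +1, +8, …).
So the next token is Mercury/42.

Mercury/42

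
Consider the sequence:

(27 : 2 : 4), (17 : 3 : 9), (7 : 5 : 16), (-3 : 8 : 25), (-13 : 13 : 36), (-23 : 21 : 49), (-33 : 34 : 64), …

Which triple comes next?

First part: −10 each step; 27, 17, 7, -3, -13, -23, -33 → -43.
Second part: each term is the sum of the two before it, so 2, 3, 5, 8, 13, 21, 34 → 55.
For the third part, perfect squares: 2², 3², 4², …: 4, 9, 16, 25, 36, 49, 64 → 81.
So the next triple is (-43 : 55 : 81).

(-43 : 55 : 81)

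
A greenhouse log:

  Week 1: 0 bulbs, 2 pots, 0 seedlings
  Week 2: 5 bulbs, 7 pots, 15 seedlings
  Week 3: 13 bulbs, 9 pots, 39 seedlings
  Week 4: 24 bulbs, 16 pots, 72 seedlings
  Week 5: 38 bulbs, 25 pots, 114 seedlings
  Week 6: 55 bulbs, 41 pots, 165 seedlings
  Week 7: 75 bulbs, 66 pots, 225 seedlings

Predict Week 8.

Bulbs: differences are 5, 8, 11, … (increasing by 3 each time), so 0, 5, 13, 24, 38, 55, 75 → 98.
Pots: each term is the sum of the two before it; 2, 7, 9, 16, 25, 41, 66 → 107.
Seedlings: always 3 × the bulbs; 0, 15, 39, 72, 114, 165, 225 → 294.
Combining the parts gives 98 bulbs, 107 pots, 294 seedlings.

98 bulbs, 107 pots, 294 seedlings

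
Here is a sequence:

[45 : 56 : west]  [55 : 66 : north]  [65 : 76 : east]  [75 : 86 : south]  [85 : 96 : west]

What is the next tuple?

First coordinate goes 45, 55, 65, 75, 85 → 95 (+10 each step).
For the second coordinate, always 11 more than the first coordinate: 56, 66, 76, 86, 96 → 106.
For the direction, repeats west → north → east → south: west, north, east, south, west → north.
Combining the parts gives [95 : 106 : north].

[95 : 106 : north]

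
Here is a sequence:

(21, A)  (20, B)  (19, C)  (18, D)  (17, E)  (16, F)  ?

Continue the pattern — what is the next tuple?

First coordinate: −1 each step, so 21, 20, 19, 18, 17, 16 → 15.
Letter: A, B, C, D, E, F → G (letters move forward 1 place in the alphabet).
Putting it together: (15, G).

(15, G)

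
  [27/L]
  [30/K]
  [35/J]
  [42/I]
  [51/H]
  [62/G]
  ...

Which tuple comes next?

[75/F]

First coordinate goes 27, 30, 35, 42, 51, 62 → 75 (differences are 3, 5, 7, … (increasing by 2 each time)).
Letter: letters move back 1 place in the alphabet; L, K, J, I, H, G → F.
So the next tuple is [75/F].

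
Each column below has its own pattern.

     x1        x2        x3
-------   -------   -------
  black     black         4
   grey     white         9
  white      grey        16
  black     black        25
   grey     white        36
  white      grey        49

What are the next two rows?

black  black  64; grey  white  81

Column x1: repeats black → grey → white; black, grey, white, black, grey, white → black → grey.
Column x2 goes black, white, grey, black, white, grey → black → white (repeats black → white → grey).
Column x3: 4, 9, 16, 25, 36, 49 → 64 → 81 (perfect squares: 2², 3², 4², …).
Putting the parts together: black  black  64 and then grey  white  81.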